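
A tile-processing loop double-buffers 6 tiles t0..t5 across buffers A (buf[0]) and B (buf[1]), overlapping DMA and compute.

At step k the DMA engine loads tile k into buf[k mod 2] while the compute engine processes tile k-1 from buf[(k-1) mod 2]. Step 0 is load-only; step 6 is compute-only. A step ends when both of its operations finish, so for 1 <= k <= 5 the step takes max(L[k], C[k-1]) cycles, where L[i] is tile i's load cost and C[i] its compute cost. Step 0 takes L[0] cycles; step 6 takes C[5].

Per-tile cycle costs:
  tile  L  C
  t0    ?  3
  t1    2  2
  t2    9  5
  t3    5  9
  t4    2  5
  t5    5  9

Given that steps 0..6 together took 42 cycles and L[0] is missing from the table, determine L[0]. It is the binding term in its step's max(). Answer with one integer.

step 0 | dur = L[0]=? = L[0]  (unknown; binding)
step 1 | dur = max(L[1]=2, C[0]=3) = 3
step 2 | dur = max(L[2]=9, C[1]=2) = 9
step 3 | dur = max(L[3]=5, C[2]=5) = 5
step 4 | dur = max(L[4]=2, C[3]=9) = 9
step 5 | dur = max(L[5]=5, C[4]=5) = 5
step 6 | dur = C[5]=9 = 9
sum of known step durations = 40
dur[0] = total - known = 42 - 40 = 2
L[0] is the binding max in step 0, so L[0] = dur[0] = 2

L[0] = 2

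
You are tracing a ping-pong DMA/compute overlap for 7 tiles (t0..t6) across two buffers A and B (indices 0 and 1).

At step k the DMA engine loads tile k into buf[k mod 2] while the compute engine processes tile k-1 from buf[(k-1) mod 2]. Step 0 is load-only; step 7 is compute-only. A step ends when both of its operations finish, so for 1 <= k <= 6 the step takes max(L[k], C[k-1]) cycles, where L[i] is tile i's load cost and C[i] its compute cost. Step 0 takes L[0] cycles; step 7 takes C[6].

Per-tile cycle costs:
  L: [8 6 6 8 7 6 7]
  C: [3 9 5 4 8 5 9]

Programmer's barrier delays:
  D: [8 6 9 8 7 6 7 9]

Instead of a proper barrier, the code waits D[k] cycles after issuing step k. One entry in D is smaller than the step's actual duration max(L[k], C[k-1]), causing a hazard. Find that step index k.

step 0: need L[0]=8 = 8; D[0]=8 ok
step 1: need max(L[1]=6,C[0]=3) = 6; D[1]=6 ok
step 2: need max(L[2]=6,C[1]=9) = 9; D[2]=9 ok
step 3: need max(L[3]=8,C[2]=5) = 8; D[3]=8 ok
step 4: need max(L[4]=7,C[3]=4) = 7; D[4]=7 ok
step 5: need max(L[5]=6,C[4]=8) = 8; D[5]=6 SHORT
step 6: need max(L[6]=7,C[5]=5) = 7; D[6]=7 ok
step 7: need C[6]=9 = 9; D[7]=9 ok

hazard at step 5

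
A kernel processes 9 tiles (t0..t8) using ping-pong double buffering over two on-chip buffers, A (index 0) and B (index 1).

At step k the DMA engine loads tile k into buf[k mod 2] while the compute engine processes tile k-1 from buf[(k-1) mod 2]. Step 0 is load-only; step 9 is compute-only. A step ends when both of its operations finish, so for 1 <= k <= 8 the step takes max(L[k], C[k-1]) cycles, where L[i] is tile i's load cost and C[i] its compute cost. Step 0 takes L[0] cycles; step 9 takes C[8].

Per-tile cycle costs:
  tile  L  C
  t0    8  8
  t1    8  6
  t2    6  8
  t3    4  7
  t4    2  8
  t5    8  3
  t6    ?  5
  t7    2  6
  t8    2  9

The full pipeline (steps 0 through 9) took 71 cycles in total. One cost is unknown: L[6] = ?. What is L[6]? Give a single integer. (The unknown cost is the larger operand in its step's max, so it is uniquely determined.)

step 0: dur = L[0]=8 = 8
step 1: dur = max(L[1]=8, C[0]=8) = 8
step 2: dur = max(L[2]=6, C[1]=6) = 6
step 3: dur = max(L[3]=4, C[2]=8) = 8
step 4: dur = max(L[4]=2, C[3]=7) = 7
step 5: dur = max(L[5]=8, C[4]=8) = 8
step 6: dur = max(L[6]=?, C[5]=3) = L[6]  (unknown; binding)
step 7: dur = max(L[7]=2, C[6]=5) = 5
step 8: dur = max(L[8]=2, C[7]=6) = 6
step 9: dur = C[8]=9 = 9
sum of known step durations = 65
dur[6] = total - known = 71 - 65 = 6
L[6] is the binding max in step 6, so L[6] = dur[6] = 6

L[6] = 6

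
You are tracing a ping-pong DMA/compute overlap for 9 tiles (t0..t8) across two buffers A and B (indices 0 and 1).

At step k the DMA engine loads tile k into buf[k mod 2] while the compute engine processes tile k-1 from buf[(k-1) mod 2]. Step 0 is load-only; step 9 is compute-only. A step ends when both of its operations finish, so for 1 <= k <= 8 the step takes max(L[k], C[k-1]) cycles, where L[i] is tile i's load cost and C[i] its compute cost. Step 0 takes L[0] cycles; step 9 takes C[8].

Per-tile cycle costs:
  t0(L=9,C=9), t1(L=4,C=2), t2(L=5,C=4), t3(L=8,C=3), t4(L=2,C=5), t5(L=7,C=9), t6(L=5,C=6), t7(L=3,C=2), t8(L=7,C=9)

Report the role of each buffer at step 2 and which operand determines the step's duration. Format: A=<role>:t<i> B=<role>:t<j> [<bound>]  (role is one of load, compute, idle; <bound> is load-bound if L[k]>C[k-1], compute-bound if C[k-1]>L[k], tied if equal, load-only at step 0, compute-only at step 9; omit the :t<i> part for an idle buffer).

step 2: A=load:t2 B=compute:t1 [load-bound]

[0] DMA t0→A (9c) ∥ CU idle ⇒ 9c, clock 9
[1] DMA t1→B (4c) ∥ CU A:t0 (9c) ⇒ 9c, clock 18
[2] DMA t2→A (5c) ∥ CU B:t1 (2c) ⇒ 5c, clock 23
[3] DMA t3→B (8c) ∥ CU A:t2 (4c) ⇒ 8c, clock 31
[4] DMA t4→A (2c) ∥ CU B:t3 (3c) ⇒ 3c, clock 34
[5] DMA t5→B (7c) ∥ CU A:t4 (5c) ⇒ 7c, clock 41
[6] DMA t6→A (5c) ∥ CU B:t5 (9c) ⇒ 9c, clock 50
[7] DMA t7→B (3c) ∥ CU A:t6 (6c) ⇒ 6c, clock 56
[8] DMA t8→A (7c) ∥ CU B:t7 (2c) ⇒ 7c, clock 63
[9] DMA idle ∥ CU A:t8 (9c) ⇒ 9c, clock 72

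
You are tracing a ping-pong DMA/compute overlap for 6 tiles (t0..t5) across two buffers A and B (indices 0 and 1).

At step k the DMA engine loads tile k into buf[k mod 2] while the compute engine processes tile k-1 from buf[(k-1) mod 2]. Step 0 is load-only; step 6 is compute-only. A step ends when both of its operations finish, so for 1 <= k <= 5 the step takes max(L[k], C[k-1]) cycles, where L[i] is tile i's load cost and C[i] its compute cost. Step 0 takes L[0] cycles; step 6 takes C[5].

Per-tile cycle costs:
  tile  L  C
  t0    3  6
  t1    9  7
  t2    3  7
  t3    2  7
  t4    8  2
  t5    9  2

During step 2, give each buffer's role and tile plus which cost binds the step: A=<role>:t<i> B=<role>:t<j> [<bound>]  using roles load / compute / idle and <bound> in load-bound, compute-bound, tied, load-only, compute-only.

step 0: L[0]=3 → dur=3, Σ=3 | A=load:t0 B=idle [load-only]
step 1: L[1]=9 C[0]=6 → dur=9, Σ=12 | A=compute:t0 B=load:t1 [load-bound]
step 2: L[2]=3 C[1]=7 → dur=7, Σ=19 | A=load:t2 B=compute:t1 [compute-bound]
step 3: L[3]=2 C[2]=7 → dur=7, Σ=26 | A=compute:t2 B=load:t3 [compute-bound]
step 4: L[4]=8 C[3]=7 → dur=8, Σ=34 | A=load:t4 B=compute:t3 [load-bound]
step 5: L[5]=9 C[4]=2 → dur=9, Σ=43 | A=compute:t4 B=load:t5 [load-bound]
step 6: C[5]=2 → dur=2, Σ=45 | A=idle B=compute:t5 [compute-only]

step 2: A=load:t2 B=compute:t1 [compute-bound]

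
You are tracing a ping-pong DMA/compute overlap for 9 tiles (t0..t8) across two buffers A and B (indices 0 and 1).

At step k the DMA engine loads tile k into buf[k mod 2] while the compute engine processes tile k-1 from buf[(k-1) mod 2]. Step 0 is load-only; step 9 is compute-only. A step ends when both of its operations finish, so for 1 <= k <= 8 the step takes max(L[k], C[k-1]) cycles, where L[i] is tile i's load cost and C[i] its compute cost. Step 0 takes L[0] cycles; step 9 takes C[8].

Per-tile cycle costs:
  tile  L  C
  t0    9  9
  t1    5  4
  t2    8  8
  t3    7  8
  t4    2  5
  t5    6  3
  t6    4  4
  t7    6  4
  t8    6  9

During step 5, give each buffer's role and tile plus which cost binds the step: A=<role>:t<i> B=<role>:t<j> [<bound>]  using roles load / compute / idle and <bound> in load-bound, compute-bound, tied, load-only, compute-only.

step 0: L[0]=9 → dur=9, Σ=9 | A=load:t0 B=idle [load-only]
step 1: L[1]=5 C[0]=9 → dur=9, Σ=18 | A=compute:t0 B=load:t1 [compute-bound]
step 2: L[2]=8 C[1]=4 → dur=8, Σ=26 | A=load:t2 B=compute:t1 [load-bound]
step 3: L[3]=7 C[2]=8 → dur=8, Σ=34 | A=compute:t2 B=load:t3 [compute-bound]
step 4: L[4]=2 C[3]=8 → dur=8, Σ=42 | A=load:t4 B=compute:t3 [compute-bound]
step 5: L[5]=6 C[4]=5 → dur=6, Σ=48 | A=compute:t4 B=load:t5 [load-bound]
step 6: L[6]=4 C[5]=3 → dur=4, Σ=52 | A=load:t6 B=compute:t5 [load-bound]
step 7: L[7]=6 C[6]=4 → dur=6, Σ=58 | A=compute:t6 B=load:t7 [load-bound]
step 8: L[8]=6 C[7]=4 → dur=6, Σ=64 | A=load:t8 B=compute:t7 [load-bound]
step 9: C[8]=9 → dur=9, Σ=73 | A=compute:t8 B=idle [compute-only]

step 5: A=compute:t4 B=load:t5 [load-bound]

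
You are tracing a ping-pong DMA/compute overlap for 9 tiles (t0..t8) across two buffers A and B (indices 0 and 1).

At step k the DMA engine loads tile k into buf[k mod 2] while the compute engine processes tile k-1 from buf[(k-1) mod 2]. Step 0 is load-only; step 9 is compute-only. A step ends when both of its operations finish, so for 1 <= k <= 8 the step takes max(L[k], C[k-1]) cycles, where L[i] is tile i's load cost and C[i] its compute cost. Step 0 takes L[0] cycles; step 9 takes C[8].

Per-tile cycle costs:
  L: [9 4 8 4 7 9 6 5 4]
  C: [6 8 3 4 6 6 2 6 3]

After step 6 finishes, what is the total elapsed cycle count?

end_cycle[6] = 49

k=0 load=t0/9c comp=- wait=9 total=9
k=1 load=t1/4c comp=t0/6c wait=6 total=15
k=2 load=t2/8c comp=t1/8c wait=8 total=23
k=3 load=t3/4c comp=t2/3c wait=4 total=27
k=4 load=t4/7c comp=t3/4c wait=7 total=34
k=5 load=t5/9c comp=t4/6c wait=9 total=43
k=6 load=t6/6c comp=t5/6c wait=6 total=49
k=7 load=t7/5c comp=t6/2c wait=5 total=54
k=8 load=t8/4c comp=t7/6c wait=6 total=60
k=9 load=- comp=t8/3c wait=3 total=63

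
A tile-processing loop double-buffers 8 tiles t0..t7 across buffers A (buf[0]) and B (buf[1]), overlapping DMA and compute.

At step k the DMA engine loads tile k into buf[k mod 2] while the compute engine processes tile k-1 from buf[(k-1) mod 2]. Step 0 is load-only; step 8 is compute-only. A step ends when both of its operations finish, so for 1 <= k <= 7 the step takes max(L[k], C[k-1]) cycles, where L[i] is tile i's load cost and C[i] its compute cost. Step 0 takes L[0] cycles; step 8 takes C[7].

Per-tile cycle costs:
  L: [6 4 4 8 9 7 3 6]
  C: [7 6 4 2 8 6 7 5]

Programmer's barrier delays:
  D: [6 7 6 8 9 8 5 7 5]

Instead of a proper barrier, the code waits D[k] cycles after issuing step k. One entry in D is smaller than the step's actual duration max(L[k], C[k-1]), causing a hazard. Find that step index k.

hazard at step 6

[0] required=L[0]=6=6 vs D=6 ok
[1] required=max(L[1]=4,C[0]=7)=7 vs D=7 ok
[2] required=max(L[2]=4,C[1]=6)=6 vs D=6 ok
[3] required=max(L[3]=8,C[2]=4)=8 vs D=8 ok
[4] required=max(L[4]=9,C[3]=2)=9 vs D=9 ok
[5] required=max(L[5]=7,C[4]=8)=8 vs D=8 ok
[6] required=max(L[6]=3,C[5]=6)=6 vs D=5 SHORT
[7] required=max(L[7]=6,C[6]=7)=7 vs D=7 ok
[8] required=C[7]=5=5 vs D=5 ok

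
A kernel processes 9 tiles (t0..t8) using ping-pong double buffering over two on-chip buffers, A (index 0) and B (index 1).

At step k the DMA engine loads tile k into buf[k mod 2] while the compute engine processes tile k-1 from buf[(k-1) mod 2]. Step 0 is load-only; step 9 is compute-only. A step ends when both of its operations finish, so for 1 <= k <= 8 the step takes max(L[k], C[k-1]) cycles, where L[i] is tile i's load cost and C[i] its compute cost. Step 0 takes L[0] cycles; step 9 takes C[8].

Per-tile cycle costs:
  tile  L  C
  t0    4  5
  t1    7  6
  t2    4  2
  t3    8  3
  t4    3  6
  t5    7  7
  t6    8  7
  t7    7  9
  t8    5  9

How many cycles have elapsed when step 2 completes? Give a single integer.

k=0 load=t0/4c comp=- wait=4 total=4
k=1 load=t1/7c comp=t0/5c wait=7 total=11
k=2 load=t2/4c comp=t1/6c wait=6 total=17
k=3 load=t3/8c comp=t2/2c wait=8 total=25
k=4 load=t4/3c comp=t3/3c wait=3 total=28
k=5 load=t5/7c comp=t4/6c wait=7 total=35
k=6 load=t6/8c comp=t5/7c wait=8 total=43
k=7 load=t7/7c comp=t6/7c wait=7 total=50
k=8 load=t8/5c comp=t7/9c wait=9 total=59
k=9 load=- comp=t8/9c wait=9 total=68

end_cycle[2] = 17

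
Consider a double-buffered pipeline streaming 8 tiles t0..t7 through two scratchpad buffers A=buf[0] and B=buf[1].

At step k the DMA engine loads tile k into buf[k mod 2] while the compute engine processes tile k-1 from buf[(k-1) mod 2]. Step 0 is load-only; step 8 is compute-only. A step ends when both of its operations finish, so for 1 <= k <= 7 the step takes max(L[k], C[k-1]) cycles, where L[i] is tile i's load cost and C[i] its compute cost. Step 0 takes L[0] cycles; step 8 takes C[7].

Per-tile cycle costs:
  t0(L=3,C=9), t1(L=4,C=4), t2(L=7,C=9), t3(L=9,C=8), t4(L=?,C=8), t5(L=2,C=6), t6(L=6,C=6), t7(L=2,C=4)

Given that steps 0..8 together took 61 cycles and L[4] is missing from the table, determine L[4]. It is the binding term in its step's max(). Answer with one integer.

step 0 | dur = L[0]=3 = 3
step 1 | dur = max(L[1]=4, C[0]=9) = 9
step 2 | dur = max(L[2]=7, C[1]=4) = 7
step 3 | dur = max(L[3]=9, C[2]=9) = 9
step 4 | dur = max(L[4]=?, C[3]=8) = L[4]  (unknown; binding)
step 5 | dur = max(L[5]=2, C[4]=8) = 8
step 6 | dur = max(L[6]=6, C[5]=6) = 6
step 7 | dur = max(L[7]=2, C[6]=6) = 6
step 8 | dur = C[7]=4 = 4
sum of known step durations = 52
dur[4] = total - known = 61 - 52 = 9
L[4] is the binding max in step 4, so L[4] = dur[4] = 9

L[4] = 9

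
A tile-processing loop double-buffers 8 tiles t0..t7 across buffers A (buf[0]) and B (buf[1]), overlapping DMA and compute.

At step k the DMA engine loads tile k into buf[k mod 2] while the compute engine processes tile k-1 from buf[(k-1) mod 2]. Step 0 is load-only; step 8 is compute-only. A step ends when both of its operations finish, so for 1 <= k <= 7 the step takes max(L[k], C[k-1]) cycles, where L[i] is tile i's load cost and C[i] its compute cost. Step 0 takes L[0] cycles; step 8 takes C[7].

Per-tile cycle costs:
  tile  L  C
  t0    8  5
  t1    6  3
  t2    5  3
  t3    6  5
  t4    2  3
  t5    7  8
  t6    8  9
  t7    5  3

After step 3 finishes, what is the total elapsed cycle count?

end_cycle[3] = 25

  0. 8=8c; end=8; A:t0 B:-
  1. max(6,5)=6c; end=14; A:t0 B:t1
  2. max(5,3)=5c; end=19; A:t2 B:t1
  3. max(6,3)=6c; end=25; A:t2 B:t3
  4. max(2,5)=5c; end=30; A:t4 B:t3
  5. max(7,3)=7c; end=37; A:t4 B:t5
  6. max(8,8)=8c; end=45; A:t6 B:t5
  7. max(5,9)=9c; end=54; A:t6 B:t7
  8. 3=3c; end=57; A:t6 B:t7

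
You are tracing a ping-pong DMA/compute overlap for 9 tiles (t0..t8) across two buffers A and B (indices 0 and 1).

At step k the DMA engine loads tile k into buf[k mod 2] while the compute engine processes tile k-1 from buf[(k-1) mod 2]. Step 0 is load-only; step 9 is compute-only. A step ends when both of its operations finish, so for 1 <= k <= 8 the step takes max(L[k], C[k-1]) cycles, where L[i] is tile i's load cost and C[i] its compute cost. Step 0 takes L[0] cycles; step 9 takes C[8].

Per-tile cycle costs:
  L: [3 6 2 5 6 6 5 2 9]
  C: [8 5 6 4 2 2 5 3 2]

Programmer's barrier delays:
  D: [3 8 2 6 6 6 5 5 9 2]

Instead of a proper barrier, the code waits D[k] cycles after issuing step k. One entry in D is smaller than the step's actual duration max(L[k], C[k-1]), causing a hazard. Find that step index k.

step 0: need L[0]=3 = 3; D[0]=3 ok
step 1: need max(L[1]=6,C[0]=8) = 8; D[1]=8 ok
step 2: need max(L[2]=2,C[1]=5) = 5; D[2]=2 SHORT
step 3: need max(L[3]=5,C[2]=6) = 6; D[3]=6 ok
step 4: need max(L[4]=6,C[3]=4) = 6; D[4]=6 ok
step 5: need max(L[5]=6,C[4]=2) = 6; D[5]=6 ok
step 6: need max(L[6]=5,C[5]=2) = 5; D[6]=5 ok
step 7: need max(L[7]=2,C[6]=5) = 5; D[7]=5 ok
step 8: need max(L[8]=9,C[7]=3) = 9; D[8]=9 ok
step 9: need C[8]=2 = 2; D[9]=2 ok

hazard at step 2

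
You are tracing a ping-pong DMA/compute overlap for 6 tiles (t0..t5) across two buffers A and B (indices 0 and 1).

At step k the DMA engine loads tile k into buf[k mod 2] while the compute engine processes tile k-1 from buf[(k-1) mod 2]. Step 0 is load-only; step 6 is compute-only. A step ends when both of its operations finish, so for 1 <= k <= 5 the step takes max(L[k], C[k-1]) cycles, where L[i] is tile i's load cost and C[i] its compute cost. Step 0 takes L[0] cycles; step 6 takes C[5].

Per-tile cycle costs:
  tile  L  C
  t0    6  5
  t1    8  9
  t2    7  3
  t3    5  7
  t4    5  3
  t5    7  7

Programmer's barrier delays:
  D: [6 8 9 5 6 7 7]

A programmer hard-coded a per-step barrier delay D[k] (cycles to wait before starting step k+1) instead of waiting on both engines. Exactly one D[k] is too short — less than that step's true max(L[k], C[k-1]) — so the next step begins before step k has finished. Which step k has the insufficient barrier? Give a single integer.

k=0 barrier L[0]=6→6c, D[0]=6 ok
k=1 barrier max(L[1]=8,C[0]=5)→8c, D[1]=8 ok
k=2 barrier max(L[2]=7,C[1]=9)→9c, D[2]=9 ok
k=3 barrier max(L[3]=5,C[2]=3)→5c, D[3]=5 ok
k=4 barrier max(L[4]=5,C[3]=7)→7c, D[4]=6 SHORT
k=5 barrier max(L[5]=7,C[4]=3)→7c, D[5]=7 ok
k=6 barrier C[5]=7→7c, D[6]=7 ok

hazard at step 4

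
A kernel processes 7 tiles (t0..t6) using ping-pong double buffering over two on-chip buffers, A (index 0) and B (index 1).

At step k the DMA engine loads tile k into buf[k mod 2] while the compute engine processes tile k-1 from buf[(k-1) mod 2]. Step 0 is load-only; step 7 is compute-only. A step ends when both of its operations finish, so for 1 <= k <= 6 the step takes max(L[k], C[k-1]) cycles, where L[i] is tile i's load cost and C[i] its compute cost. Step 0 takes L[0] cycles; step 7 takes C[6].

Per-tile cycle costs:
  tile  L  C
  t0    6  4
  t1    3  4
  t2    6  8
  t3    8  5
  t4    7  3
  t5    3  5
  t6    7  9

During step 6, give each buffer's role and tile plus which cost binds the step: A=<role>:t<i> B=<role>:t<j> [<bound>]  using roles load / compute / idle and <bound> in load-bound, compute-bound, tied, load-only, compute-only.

step 6: A=load:t6 B=compute:t5 [load-bound]

k=0 load=t0/6c comp=- wait=6 total=6
k=1 load=t1/3c comp=t0/4c wait=4 total=10
k=2 load=t2/6c comp=t1/4c wait=6 total=16
k=3 load=t3/8c comp=t2/8c wait=8 total=24
k=4 load=t4/7c comp=t3/5c wait=7 total=31
k=5 load=t5/3c comp=t4/3c wait=3 total=34
k=6 load=t6/7c comp=t5/5c wait=7 total=41
k=7 load=- comp=t6/9c wait=9 total=50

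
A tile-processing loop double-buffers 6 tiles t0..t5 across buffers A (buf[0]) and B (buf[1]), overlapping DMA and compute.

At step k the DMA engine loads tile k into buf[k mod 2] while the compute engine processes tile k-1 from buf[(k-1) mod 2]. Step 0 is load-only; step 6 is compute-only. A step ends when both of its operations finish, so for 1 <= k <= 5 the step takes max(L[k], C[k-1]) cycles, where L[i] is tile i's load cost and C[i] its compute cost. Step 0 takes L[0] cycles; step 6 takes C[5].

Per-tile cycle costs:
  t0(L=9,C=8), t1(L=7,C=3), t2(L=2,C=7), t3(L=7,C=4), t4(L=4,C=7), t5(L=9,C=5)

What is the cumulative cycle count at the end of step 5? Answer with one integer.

[0] DMA t0→A (9c) ∥ CU idle ⇒ 9c, clock 9
[1] DMA t1→B (7c) ∥ CU A:t0 (8c) ⇒ 8c, clock 17
[2] DMA t2→A (2c) ∥ CU B:t1 (3c) ⇒ 3c, clock 20
[3] DMA t3→B (7c) ∥ CU A:t2 (7c) ⇒ 7c, clock 27
[4] DMA t4→A (4c) ∥ CU B:t3 (4c) ⇒ 4c, clock 31
[5] DMA t5→B (9c) ∥ CU A:t4 (7c) ⇒ 9c, clock 40
[6] DMA idle ∥ CU B:t5 (5c) ⇒ 5c, clock 45

end_cycle[5] = 40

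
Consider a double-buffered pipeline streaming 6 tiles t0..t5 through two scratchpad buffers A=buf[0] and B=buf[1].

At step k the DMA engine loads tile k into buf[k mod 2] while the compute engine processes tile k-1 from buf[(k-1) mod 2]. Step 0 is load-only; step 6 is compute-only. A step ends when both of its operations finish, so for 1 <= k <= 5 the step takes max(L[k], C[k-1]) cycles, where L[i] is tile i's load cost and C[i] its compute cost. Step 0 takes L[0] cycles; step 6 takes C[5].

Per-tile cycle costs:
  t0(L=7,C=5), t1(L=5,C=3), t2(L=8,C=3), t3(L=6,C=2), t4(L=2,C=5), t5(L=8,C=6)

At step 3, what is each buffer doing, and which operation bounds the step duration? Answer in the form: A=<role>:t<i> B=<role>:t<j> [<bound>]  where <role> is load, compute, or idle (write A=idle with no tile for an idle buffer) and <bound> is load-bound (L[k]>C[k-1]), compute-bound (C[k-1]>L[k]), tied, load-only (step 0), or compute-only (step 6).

step 3: A=compute:t2 B=load:t3 [load-bound]

[0] DMA t0→A (7c) ∥ CU idle ⇒ 7c, clock 7
[1] DMA t1→B (5c) ∥ CU A:t0 (5c) ⇒ 5c, clock 12
[2] DMA t2→A (8c) ∥ CU B:t1 (3c) ⇒ 8c, clock 20
[3] DMA t3→B (6c) ∥ CU A:t2 (3c) ⇒ 6c, clock 26
[4] DMA t4→A (2c) ∥ CU B:t3 (2c) ⇒ 2c, clock 28
[5] DMA t5→B (8c) ∥ CU A:t4 (5c) ⇒ 8c, clock 36
[6] DMA idle ∥ CU B:t5 (6c) ⇒ 6c, clock 42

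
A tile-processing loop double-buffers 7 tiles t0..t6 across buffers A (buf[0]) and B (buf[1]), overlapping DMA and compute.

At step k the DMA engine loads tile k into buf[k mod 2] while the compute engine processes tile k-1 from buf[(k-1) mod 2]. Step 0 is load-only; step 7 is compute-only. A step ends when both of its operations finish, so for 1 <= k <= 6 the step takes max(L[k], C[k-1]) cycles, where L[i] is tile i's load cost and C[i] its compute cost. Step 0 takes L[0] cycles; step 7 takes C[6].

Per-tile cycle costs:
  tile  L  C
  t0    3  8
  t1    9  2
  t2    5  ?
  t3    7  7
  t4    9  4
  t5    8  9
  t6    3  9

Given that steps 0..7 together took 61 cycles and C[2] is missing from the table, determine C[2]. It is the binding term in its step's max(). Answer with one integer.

C[2] = 9

step 0 → dur = L[0]=3 = 3
step 1 → dur = max(L[1]=9, C[0]=8) = 9
step 2 → dur = max(L[2]=5, C[1]=2) = 5
step 3 → dur = max(L[3]=7, C[2]=?) = C[2]  (unknown; binding)
step 4 → dur = max(L[4]=9, C[3]=7) = 9
step 5 → dur = max(L[5]=8, C[4]=4) = 8
step 6 → dur = max(L[6]=3, C[5]=9) = 9
step 7 → dur = C[6]=9 = 9
sum of known step durations = 52
dur[3] = total - known = 61 - 52 = 9
C[2] is the binding max in step 3, so C[2] = dur[3] = 9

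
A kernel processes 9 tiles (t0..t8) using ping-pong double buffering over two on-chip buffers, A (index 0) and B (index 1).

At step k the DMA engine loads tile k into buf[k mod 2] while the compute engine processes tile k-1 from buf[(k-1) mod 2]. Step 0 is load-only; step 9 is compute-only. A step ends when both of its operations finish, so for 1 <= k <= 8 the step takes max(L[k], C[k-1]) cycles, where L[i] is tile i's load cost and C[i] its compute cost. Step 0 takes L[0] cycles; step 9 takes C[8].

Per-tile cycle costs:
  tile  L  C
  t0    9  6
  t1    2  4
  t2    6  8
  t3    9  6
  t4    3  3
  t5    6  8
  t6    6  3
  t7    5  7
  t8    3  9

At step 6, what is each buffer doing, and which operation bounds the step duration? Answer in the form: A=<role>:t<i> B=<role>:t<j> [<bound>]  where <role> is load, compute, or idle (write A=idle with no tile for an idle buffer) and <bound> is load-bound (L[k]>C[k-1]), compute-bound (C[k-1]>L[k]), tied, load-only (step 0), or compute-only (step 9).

step 0: L[0]=9 → dur=9, Σ=9 | A=load:t0 B=idle [load-only]
step 1: L[1]=2 C[0]=6 → dur=6, Σ=15 | A=compute:t0 B=load:t1 [compute-bound]
step 2: L[2]=6 C[1]=4 → dur=6, Σ=21 | A=load:t2 B=compute:t1 [load-bound]
step 3: L[3]=9 C[2]=8 → dur=9, Σ=30 | A=compute:t2 B=load:t3 [load-bound]
step 4: L[4]=3 C[3]=6 → dur=6, Σ=36 | A=load:t4 B=compute:t3 [compute-bound]
step 5: L[5]=6 C[4]=3 → dur=6, Σ=42 | A=compute:t4 B=load:t5 [load-bound]
step 6: L[6]=6 C[5]=8 → dur=8, Σ=50 | A=load:t6 B=compute:t5 [compute-bound]
step 7: L[7]=5 C[6]=3 → dur=5, Σ=55 | A=compute:t6 B=load:t7 [load-bound]
step 8: L[8]=3 C[7]=7 → dur=7, Σ=62 | A=load:t8 B=compute:t7 [compute-bound]
step 9: C[8]=9 → dur=9, Σ=71 | A=compute:t8 B=idle [compute-only]

step 6: A=load:t6 B=compute:t5 [compute-bound]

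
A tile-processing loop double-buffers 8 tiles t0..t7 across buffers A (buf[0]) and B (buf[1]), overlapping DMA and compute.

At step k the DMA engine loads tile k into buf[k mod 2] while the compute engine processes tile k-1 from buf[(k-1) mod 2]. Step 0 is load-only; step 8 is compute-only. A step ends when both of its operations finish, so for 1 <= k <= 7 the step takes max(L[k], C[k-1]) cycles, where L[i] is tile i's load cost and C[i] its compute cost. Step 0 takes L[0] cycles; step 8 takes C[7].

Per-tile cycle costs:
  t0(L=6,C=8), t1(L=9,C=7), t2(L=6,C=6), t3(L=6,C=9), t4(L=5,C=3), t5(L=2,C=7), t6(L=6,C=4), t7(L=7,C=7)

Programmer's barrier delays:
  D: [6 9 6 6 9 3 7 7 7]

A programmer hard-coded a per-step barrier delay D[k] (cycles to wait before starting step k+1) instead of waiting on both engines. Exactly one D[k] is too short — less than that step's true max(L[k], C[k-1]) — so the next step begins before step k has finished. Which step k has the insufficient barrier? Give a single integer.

k=0 barrier L[0]=6→6c, D[0]=6 ok
k=1 barrier max(L[1]=9,C[0]=8)→9c, D[1]=9 ok
k=2 barrier max(L[2]=6,C[1]=7)→7c, D[2]=6 SHORT
k=3 barrier max(L[3]=6,C[2]=6)→6c, D[3]=6 ok
k=4 barrier max(L[4]=5,C[3]=9)→9c, D[4]=9 ok
k=5 barrier max(L[5]=2,C[4]=3)→3c, D[5]=3 ok
k=6 barrier max(L[6]=6,C[5]=7)→7c, D[6]=7 ok
k=7 barrier max(L[7]=7,C[6]=4)→7c, D[7]=7 ok
k=8 barrier C[7]=7→7c, D[8]=7 ok

hazard at step 2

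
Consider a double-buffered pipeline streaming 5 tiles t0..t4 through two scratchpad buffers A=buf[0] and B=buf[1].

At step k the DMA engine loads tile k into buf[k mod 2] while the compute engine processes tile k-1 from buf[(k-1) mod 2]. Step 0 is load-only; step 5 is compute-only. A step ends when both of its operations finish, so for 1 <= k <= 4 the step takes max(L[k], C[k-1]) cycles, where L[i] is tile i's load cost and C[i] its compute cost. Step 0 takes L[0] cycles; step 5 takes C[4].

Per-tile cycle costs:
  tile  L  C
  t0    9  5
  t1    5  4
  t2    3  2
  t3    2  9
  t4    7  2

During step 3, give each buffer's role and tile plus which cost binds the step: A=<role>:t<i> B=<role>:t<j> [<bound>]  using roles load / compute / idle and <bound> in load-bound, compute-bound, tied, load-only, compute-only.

step 3: A=compute:t2 B=load:t3 [tied]

k=0 load=t0/9c comp=- wait=9 total=9
k=1 load=t1/5c comp=t0/5c wait=5 total=14
k=2 load=t2/3c comp=t1/4c wait=4 total=18
k=3 load=t3/2c comp=t2/2c wait=2 total=20
k=4 load=t4/7c comp=t3/9c wait=9 total=29
k=5 load=- comp=t4/2c wait=2 total=31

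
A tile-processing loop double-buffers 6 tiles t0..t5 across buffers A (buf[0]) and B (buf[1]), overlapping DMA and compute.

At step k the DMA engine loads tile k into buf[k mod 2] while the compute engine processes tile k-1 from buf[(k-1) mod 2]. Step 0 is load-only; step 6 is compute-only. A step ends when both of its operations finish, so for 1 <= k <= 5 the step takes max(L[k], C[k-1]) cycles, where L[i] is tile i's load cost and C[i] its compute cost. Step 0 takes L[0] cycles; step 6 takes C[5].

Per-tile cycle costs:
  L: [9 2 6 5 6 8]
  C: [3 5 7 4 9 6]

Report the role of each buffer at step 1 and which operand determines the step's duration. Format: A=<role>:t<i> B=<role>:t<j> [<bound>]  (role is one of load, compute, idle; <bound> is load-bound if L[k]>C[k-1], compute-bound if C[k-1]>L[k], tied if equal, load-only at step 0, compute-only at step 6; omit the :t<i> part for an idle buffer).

[0] DMA t0→A (9c) ∥ CU idle ⇒ 9c, clock 9
[1] DMA t1→B (2c) ∥ CU A:t0 (3c) ⇒ 3c, clock 12
[2] DMA t2→A (6c) ∥ CU B:t1 (5c) ⇒ 6c, clock 18
[3] DMA t3→B (5c) ∥ CU A:t2 (7c) ⇒ 7c, clock 25
[4] DMA t4→A (6c) ∥ CU B:t3 (4c) ⇒ 6c, clock 31
[5] DMA t5→B (8c) ∥ CU A:t4 (9c) ⇒ 9c, clock 40
[6] DMA idle ∥ CU B:t5 (6c) ⇒ 6c, clock 46

step 1: A=compute:t0 B=load:t1 [compute-bound]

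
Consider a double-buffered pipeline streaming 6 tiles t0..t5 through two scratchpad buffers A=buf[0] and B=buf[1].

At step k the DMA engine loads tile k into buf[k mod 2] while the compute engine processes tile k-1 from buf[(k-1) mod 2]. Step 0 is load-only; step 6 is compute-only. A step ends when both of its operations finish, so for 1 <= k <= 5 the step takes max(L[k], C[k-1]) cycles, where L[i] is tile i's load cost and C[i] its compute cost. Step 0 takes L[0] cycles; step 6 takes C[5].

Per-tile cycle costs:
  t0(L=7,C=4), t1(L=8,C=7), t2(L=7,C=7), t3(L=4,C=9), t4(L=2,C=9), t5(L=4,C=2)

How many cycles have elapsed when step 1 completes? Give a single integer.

[0] DMA t0→A (7c) ∥ CU idle ⇒ 7c, clock 7
[1] DMA t1→B (8c) ∥ CU A:t0 (4c) ⇒ 8c, clock 15
[2] DMA t2→A (7c) ∥ CU B:t1 (7c) ⇒ 7c, clock 22
[3] DMA t3→B (4c) ∥ CU A:t2 (7c) ⇒ 7c, clock 29
[4] DMA t4→A (2c) ∥ CU B:t3 (9c) ⇒ 9c, clock 38
[5] DMA t5→B (4c) ∥ CU A:t4 (9c) ⇒ 9c, clock 47
[6] DMA idle ∥ CU B:t5 (2c) ⇒ 2c, clock 49

end_cycle[1] = 15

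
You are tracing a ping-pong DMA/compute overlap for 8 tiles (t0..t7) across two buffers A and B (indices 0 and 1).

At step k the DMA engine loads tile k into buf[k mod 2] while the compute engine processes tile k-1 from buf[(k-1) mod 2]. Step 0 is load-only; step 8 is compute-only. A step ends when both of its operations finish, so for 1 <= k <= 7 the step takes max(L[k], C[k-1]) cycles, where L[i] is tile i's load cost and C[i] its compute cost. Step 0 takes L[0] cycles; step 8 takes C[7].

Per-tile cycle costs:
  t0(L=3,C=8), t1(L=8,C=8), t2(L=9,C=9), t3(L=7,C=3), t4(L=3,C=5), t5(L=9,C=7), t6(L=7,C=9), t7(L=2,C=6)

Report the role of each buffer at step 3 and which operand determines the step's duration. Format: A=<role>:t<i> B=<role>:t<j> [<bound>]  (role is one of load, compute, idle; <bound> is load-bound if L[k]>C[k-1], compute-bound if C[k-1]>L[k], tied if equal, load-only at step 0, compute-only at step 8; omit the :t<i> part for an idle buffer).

step 0: L[0]=3 → dur=3, Σ=3 | A=load:t0 B=idle [load-only]
step 1: L[1]=8 C[0]=8 → dur=8, Σ=11 | A=compute:t0 B=load:t1 [tied]
step 2: L[2]=9 C[1]=8 → dur=9, Σ=20 | A=load:t2 B=compute:t1 [load-bound]
step 3: L[3]=7 C[2]=9 → dur=9, Σ=29 | A=compute:t2 B=load:t3 [compute-bound]
step 4: L[4]=3 C[3]=3 → dur=3, Σ=32 | A=load:t4 B=compute:t3 [tied]
step 5: L[5]=9 C[4]=5 → dur=9, Σ=41 | A=compute:t4 B=load:t5 [load-bound]
step 6: L[6]=7 C[5]=7 → dur=7, Σ=48 | A=load:t6 B=compute:t5 [tied]
step 7: L[7]=2 C[6]=9 → dur=9, Σ=57 | A=compute:t6 B=load:t7 [compute-bound]
step 8: C[7]=6 → dur=6, Σ=63 | A=idle B=compute:t7 [compute-only]

step 3: A=compute:t2 B=load:t3 [compute-bound]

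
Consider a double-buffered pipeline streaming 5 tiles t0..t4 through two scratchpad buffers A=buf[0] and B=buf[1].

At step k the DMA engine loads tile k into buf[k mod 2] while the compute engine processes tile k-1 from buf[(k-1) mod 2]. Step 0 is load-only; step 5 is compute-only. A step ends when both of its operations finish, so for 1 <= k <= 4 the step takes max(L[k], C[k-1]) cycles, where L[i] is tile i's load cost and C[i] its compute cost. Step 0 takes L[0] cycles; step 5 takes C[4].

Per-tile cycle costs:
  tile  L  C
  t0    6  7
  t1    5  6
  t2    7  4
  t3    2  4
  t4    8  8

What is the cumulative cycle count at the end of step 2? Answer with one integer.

[0] DMA t0→A (6c) ∥ CU idle ⇒ 6c, clock 6
[1] DMA t1→B (5c) ∥ CU A:t0 (7c) ⇒ 7c, clock 13
[2] DMA t2→A (7c) ∥ CU B:t1 (6c) ⇒ 7c, clock 20
[3] DMA t3→B (2c) ∥ CU A:t2 (4c) ⇒ 4c, clock 24
[4] DMA t4→A (8c) ∥ CU B:t3 (4c) ⇒ 8c, clock 32
[5] DMA idle ∥ CU A:t4 (8c) ⇒ 8c, clock 40

end_cycle[2] = 20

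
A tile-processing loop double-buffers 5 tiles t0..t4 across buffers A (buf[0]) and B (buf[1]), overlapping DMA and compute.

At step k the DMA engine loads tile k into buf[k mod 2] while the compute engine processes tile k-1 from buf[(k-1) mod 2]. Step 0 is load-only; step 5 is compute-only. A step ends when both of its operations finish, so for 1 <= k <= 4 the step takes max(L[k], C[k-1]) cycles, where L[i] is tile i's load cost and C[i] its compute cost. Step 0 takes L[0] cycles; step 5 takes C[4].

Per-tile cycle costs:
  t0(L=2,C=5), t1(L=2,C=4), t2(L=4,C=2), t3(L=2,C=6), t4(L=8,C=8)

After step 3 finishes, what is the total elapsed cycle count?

end_cycle[3] = 13

k=0 load=t0/2c comp=- wait=2 total=2
k=1 load=t1/2c comp=t0/5c wait=5 total=7
k=2 load=t2/4c comp=t1/4c wait=4 total=11
k=3 load=t3/2c comp=t2/2c wait=2 total=13
k=4 load=t4/8c comp=t3/6c wait=8 total=21
k=5 load=- comp=t4/8c wait=8 total=29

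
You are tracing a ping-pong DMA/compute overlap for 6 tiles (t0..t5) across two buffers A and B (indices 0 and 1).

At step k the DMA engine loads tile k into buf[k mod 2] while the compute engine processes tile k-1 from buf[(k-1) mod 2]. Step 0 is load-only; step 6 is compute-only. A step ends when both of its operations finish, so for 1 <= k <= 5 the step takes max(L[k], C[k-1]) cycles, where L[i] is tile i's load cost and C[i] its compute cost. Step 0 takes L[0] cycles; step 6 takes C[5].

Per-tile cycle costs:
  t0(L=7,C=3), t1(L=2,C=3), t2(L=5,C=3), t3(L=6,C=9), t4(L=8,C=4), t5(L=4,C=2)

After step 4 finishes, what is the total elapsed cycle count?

end_cycle[4] = 30

k=0 load=t0/7c comp=- wait=7 total=7
k=1 load=t1/2c comp=t0/3c wait=3 total=10
k=2 load=t2/5c comp=t1/3c wait=5 total=15
k=3 load=t3/6c comp=t2/3c wait=6 total=21
k=4 load=t4/8c comp=t3/9c wait=9 total=30
k=5 load=t5/4c comp=t4/4c wait=4 total=34
k=6 load=- comp=t5/2c wait=2 total=36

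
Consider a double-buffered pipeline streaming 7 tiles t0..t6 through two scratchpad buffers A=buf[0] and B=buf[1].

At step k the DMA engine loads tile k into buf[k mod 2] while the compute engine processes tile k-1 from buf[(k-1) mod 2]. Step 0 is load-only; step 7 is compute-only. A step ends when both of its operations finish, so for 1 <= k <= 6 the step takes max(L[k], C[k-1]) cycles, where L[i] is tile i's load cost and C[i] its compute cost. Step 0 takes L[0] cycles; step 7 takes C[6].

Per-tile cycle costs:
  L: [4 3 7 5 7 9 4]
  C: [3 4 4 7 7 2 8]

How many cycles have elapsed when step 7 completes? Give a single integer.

end_cycle[7] = 47

[0] DMA t0→A (4c) ∥ CU idle ⇒ 4c, clock 4
[1] DMA t1→B (3c) ∥ CU A:t0 (3c) ⇒ 3c, clock 7
[2] DMA t2→A (7c) ∥ CU B:t1 (4c) ⇒ 7c, clock 14
[3] DMA t3→B (5c) ∥ CU A:t2 (4c) ⇒ 5c, clock 19
[4] DMA t4→A (7c) ∥ CU B:t3 (7c) ⇒ 7c, clock 26
[5] DMA t5→B (9c) ∥ CU A:t4 (7c) ⇒ 9c, clock 35
[6] DMA t6→A (4c) ∥ CU B:t5 (2c) ⇒ 4c, clock 39
[7] DMA idle ∥ CU A:t6 (8c) ⇒ 8c, clock 47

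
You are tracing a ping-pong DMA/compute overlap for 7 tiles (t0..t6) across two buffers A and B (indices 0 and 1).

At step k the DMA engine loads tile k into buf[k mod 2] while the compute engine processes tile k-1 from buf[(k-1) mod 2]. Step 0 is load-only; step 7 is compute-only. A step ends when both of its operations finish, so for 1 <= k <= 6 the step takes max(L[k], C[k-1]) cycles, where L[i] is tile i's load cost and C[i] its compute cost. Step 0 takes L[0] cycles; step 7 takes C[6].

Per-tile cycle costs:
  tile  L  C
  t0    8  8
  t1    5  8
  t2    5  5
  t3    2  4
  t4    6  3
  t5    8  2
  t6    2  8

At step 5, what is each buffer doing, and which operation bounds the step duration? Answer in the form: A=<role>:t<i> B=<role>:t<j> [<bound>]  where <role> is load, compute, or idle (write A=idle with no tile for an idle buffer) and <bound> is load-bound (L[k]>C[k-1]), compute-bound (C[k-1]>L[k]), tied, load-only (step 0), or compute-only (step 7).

step 0: L[0]=8 → dur=8, Σ=8 | A=load:t0 B=idle [load-only]
step 1: L[1]=5 C[0]=8 → dur=8, Σ=16 | A=compute:t0 B=load:t1 [compute-bound]
step 2: L[2]=5 C[1]=8 → dur=8, Σ=24 | A=load:t2 B=compute:t1 [compute-bound]
step 3: L[3]=2 C[2]=5 → dur=5, Σ=29 | A=compute:t2 B=load:t3 [compute-bound]
step 4: L[4]=6 C[3]=4 → dur=6, Σ=35 | A=load:t4 B=compute:t3 [load-bound]
step 5: L[5]=8 C[4]=3 → dur=8, Σ=43 | A=compute:t4 B=load:t5 [load-bound]
step 6: L[6]=2 C[5]=2 → dur=2, Σ=45 | A=load:t6 B=compute:t5 [tied]
step 7: C[6]=8 → dur=8, Σ=53 | A=compute:t6 B=idle [compute-only]

step 5: A=compute:t4 B=load:t5 [load-bound]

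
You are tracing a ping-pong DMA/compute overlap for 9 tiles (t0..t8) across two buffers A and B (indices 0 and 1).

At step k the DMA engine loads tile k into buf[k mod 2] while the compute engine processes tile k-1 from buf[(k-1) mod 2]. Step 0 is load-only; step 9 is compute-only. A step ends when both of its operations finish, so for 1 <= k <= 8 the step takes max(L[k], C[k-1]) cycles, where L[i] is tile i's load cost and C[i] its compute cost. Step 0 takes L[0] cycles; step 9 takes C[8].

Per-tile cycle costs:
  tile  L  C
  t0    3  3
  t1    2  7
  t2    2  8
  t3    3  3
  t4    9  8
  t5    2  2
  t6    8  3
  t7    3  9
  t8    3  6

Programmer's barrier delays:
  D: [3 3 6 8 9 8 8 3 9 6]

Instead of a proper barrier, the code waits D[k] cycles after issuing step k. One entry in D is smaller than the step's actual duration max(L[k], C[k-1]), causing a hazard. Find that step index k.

[0] required=L[0]=3=3 vs D=3 ok
[1] required=max(L[1]=2,C[0]=3)=3 vs D=3 ok
[2] required=max(L[2]=2,C[1]=7)=7 vs D=6 SHORT
[3] required=max(L[3]=3,C[2]=8)=8 vs D=8 ok
[4] required=max(L[4]=9,C[3]=3)=9 vs D=9 ok
[5] required=max(L[5]=2,C[4]=8)=8 vs D=8 ok
[6] required=max(L[6]=8,C[5]=2)=8 vs D=8 ok
[7] required=max(L[7]=3,C[6]=3)=3 vs D=3 ok
[8] required=max(L[8]=3,C[7]=9)=9 vs D=9 ok
[9] required=C[8]=6=6 vs D=6 ok

hazard at step 2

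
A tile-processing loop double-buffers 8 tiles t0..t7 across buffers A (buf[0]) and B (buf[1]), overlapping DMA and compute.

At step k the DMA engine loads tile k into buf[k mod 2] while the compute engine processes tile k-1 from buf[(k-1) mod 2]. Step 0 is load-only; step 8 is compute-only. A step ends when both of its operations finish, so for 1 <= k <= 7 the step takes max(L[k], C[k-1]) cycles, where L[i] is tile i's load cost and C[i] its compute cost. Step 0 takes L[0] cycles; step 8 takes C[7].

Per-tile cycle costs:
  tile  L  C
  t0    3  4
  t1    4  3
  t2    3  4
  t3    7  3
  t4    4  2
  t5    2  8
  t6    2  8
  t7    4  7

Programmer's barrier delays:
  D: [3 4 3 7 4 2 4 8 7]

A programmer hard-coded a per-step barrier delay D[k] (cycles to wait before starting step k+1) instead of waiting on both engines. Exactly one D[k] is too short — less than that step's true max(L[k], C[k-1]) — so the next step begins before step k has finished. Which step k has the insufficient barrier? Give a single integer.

hazard at step 6

k=0 barrier L[0]=3→3c, D[0]=3 ok
k=1 barrier max(L[1]=4,C[0]=4)→4c, D[1]=4 ok
k=2 barrier max(L[2]=3,C[1]=3)→3c, D[2]=3 ok
k=3 barrier max(L[3]=7,C[2]=4)→7c, D[3]=7 ok
k=4 barrier max(L[4]=4,C[3]=3)→4c, D[4]=4 ok
k=5 barrier max(L[5]=2,C[4]=2)→2c, D[5]=2 ok
k=6 barrier max(L[6]=2,C[5]=8)→8c, D[6]=4 SHORT
k=7 barrier max(L[7]=4,C[6]=8)→8c, D[7]=8 ok
k=8 barrier C[7]=7→7c, D[8]=7 ok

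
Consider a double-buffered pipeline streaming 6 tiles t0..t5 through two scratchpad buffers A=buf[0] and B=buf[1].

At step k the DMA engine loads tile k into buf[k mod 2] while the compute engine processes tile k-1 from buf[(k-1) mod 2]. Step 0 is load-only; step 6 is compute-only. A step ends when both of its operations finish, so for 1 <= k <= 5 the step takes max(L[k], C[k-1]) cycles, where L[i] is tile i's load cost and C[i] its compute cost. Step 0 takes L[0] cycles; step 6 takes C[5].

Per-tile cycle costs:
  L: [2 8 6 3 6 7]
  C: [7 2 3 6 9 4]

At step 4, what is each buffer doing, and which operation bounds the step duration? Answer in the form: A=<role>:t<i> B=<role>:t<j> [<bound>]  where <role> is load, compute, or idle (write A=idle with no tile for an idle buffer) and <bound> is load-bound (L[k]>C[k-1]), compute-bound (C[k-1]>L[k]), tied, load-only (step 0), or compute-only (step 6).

  0. 2=2c; end=2; A:t0 B:-
  1. max(8,7)=8c; end=10; A:t0 B:t1
  2. max(6,2)=6c; end=16; A:t2 B:t1
  3. max(3,3)=3c; end=19; A:t2 B:t3
  4. max(6,6)=6c; end=25; A:t4 B:t3
  5. max(7,9)=9c; end=34; A:t4 B:t5
  6. 4=4c; end=38; A:t4 B:t5

step 4: A=load:t4 B=compute:t3 [tied]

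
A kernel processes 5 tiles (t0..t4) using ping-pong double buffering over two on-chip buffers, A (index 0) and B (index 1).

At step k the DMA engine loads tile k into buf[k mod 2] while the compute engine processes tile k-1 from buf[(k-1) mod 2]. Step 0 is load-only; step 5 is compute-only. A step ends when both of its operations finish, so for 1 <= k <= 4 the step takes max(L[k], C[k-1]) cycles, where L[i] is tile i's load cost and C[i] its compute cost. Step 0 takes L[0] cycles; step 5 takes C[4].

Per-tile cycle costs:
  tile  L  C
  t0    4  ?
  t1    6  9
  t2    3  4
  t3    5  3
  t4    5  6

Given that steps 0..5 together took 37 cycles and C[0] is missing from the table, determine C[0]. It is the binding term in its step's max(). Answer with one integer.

step 0 | dur = L[0]=4 = 4
step 1 | dur = max(L[1]=6, C[0]=?) = C[0]  (unknown; binding)
step 2 | dur = max(L[2]=3, C[1]=9) = 9
step 3 | dur = max(L[3]=5, C[2]=4) = 5
step 4 | dur = max(L[4]=5, C[3]=3) = 5
step 5 | dur = C[4]=6 = 6
sum of known step durations = 29
dur[1] = total - known = 37 - 29 = 8
C[0] is the binding max in step 1, so C[0] = dur[1] = 8

C[0] = 8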